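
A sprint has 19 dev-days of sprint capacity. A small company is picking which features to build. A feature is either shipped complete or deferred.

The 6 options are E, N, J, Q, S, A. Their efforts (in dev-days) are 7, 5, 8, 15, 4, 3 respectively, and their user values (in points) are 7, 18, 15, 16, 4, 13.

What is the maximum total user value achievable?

This is a 0-1 knapsack instance.
Take N, J, and A: effort 5 + 8 + 3 = 16 ≤ 19, user value 18 + 15 + 13 = 46.
No other feasible combination does better.

46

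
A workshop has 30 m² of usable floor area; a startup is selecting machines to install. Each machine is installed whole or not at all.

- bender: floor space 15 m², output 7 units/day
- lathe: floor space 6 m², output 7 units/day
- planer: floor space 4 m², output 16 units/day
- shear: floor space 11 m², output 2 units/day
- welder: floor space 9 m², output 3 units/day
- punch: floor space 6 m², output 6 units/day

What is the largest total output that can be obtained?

32

Take lathe, planer, welder, and punch: floor space 6 + 4 + 9 + 6 = 25 ≤ 30, output 7 + 16 + 3 + 6 = 32.
No other feasible combination does better.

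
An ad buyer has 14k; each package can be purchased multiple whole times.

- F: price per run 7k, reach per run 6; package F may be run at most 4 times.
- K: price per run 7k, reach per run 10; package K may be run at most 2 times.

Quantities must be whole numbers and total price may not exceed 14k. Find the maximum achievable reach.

K has the best ratio (10/7); taking only K gives at most 2×10 = 20 (stopped by the price limit).
Optimal: 2×K: price 14 ≤ 14, reach 2·10 = 20.

20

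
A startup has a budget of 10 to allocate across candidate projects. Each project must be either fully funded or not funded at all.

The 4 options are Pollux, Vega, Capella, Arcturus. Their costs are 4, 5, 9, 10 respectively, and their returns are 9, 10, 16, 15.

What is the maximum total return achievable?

19

Treat it as a binary knapsack problem.
Pollux + Vega: cost 4 + 5 = 9 ≤ 10, return 9 + 10 = 19.
Capella: cost 9 ≤ 10, return 16.
Best is Pollux and Vega with total return 19.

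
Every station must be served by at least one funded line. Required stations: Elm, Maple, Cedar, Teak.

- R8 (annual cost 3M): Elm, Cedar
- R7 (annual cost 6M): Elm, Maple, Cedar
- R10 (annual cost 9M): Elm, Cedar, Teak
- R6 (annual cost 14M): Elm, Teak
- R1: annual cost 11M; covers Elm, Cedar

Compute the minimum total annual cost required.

15

This is an integer covering problem.
Choose R7 and R10: together they cover Elm, Maple, Cedar, Teak — every station.
Total annual cost: 6 + 9 = 15.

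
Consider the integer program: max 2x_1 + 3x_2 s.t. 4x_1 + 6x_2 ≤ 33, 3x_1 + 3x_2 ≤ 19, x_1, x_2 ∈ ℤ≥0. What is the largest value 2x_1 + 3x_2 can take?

16

Relaxing integrality, the LP optimum is 16.50 at (x_1,x_2) = (0, 5.5), which is not an integer point.
(x_1,x_2)=(2,4): 4·2+6·4=32≤33, 3·2+3·4=18≤19, objective 16.
(x_1,x_2)=(3,3): 4·3+6·3=30≤33, 3·3+3·3=18≤19, objective 15.
(x_1,x_2)=(0,5): 4·0+6·5=30≤33, 3·0+3·5=15≤19, objective 15.
The best lattice point is (2,4), giving 16.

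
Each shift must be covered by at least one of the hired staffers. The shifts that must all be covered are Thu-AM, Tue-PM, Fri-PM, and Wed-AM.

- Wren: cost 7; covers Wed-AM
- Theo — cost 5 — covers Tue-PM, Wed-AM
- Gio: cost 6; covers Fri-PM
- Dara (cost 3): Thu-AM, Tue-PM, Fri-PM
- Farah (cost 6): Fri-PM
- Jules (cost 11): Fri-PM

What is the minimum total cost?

Choose Theo and Dara: together they cover Thu-AM, Tue-PM, Fri-PM, Wed-AM — every shift.
Total cost: 5 + 3 = 8.
No cover costs less than 8.

8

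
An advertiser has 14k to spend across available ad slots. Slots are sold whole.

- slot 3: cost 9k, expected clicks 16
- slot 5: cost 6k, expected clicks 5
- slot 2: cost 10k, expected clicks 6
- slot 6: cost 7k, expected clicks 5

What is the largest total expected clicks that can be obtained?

Allowing fractional choices, the relaxed optimum would be about 20.2, but ad slots are indivisible.
slot 3: cost 9 ≤ 14, expected clicks 16.
slot 2: cost 10 ≤ 14, expected clicks 6.
slot 5 + slot 6: cost 6 + 7 = 13 ≤ 14, expected clicks 5 + 5 = 10.
Best is slot 3 with total expected clicks 16.

16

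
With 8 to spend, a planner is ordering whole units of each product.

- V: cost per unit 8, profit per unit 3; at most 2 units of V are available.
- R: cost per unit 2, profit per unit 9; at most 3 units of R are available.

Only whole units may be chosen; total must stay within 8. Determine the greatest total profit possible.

27

R has the best ratio (9/2); taking only R gives at most 3×9 = 27 (stopped by the supply cap of 3).
Optimal: 3×R: cost 6 ≤ 8, profit 3·9 = 27.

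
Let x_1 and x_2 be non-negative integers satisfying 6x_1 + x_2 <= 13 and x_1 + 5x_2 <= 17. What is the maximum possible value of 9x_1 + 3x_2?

Relaxing integrality, the LP optimum is 24.10 at (x_1,x_2) = (1.66, 3.07), which is not an integer point.
(x_1,x_2)=(2,1): 6·2+1·1=13≤13, 1·2+5·1=7≤17, objective 21.
(x_1,x_2)=(2,0): 6·2+1·0=12≤13, 1·2+5·0=2≤17, objective 18.
(x_1,x_2)=(1,3): 6·1+1·3=9≤13, 1·1+5·3=16≤17, objective 18.
Maximum is 21 at (x_1,x_2)=(2,1).

21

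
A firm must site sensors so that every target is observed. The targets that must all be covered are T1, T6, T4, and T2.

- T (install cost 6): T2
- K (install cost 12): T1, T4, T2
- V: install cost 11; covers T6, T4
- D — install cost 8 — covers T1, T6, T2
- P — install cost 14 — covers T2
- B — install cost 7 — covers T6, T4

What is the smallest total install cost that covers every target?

Choose D and B: together they cover T1, T6, T4, T2 — every target.
Total install cost: 8 + 7 = 15.
No cover costs less than 15.

15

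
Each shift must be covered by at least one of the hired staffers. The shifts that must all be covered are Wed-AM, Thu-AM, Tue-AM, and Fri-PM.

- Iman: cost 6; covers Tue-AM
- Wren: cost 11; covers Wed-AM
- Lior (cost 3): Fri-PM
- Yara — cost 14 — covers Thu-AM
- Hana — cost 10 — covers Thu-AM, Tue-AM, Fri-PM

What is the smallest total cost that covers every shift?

The greedy cost-per-new-shift heuristic would pick Lior, Hana, and Wren for 24, but a cheaper cover exists.
Choose Wren and Hana: together they cover Wed-AM, Thu-AM, Tue-AM, Fri-PM — every shift.
Total cost: 11 + 10 = 21.
No cover costs less than 21.

21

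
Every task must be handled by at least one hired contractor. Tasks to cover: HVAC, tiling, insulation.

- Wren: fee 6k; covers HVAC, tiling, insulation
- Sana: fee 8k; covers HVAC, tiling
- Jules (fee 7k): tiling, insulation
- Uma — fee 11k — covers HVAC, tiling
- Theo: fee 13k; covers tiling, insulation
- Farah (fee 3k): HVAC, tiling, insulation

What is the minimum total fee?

This is an integer covering problem.
Farah alone covers HVAC, tiling, insulation — every task.
Total fee: 3.
No cover costs less than 3.

3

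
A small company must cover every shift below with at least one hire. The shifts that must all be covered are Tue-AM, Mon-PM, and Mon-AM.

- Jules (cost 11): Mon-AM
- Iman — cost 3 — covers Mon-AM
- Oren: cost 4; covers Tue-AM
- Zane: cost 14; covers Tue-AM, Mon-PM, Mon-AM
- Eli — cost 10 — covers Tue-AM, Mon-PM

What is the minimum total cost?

13

The greedy cost-per-new-shift heuristic would pick Iman, Oren, and Eli for 17, but a cheaper cover exists.
Choose Iman and Eli: together they cover Tue-AM, Mon-PM, Mon-AM — every shift.
Total cost: 3 + 10 = 13.
No cover costs less than 13.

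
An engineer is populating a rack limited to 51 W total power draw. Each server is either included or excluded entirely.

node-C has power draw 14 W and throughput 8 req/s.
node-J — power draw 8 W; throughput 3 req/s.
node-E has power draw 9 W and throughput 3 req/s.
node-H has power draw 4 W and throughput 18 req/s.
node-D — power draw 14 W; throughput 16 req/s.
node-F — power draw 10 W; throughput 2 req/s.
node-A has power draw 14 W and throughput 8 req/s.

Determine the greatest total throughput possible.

Take node-C, node-H, node-D, and node-A: power draw 14 + 4 + 14 + 14 = 46 ≤ 51, throughput 8 + 18 + 16 + 8 = 50.
No other feasible combination does better.

50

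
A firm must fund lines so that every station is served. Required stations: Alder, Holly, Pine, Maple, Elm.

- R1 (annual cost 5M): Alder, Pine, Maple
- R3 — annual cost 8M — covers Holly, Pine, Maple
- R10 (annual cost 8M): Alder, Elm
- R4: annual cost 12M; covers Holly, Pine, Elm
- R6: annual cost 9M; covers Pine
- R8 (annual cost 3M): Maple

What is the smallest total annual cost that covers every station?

16

The greedy cost-per-new-station heuristic would pick R1 and R4 for 17, but a cheaper cover exists.
Choose R3 and R10: together they cover Alder, Holly, Pine, Maple, Elm — every station.
Total annual cost: 8 + 8 = 16.
No cover costs less than 16.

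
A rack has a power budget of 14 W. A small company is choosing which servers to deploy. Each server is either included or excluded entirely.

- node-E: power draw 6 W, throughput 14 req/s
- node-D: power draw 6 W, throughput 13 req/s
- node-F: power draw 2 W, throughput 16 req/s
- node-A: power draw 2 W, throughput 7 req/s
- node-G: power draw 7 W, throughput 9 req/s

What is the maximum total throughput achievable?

43

This is a 0-1 knapsack instance.
Take node-E, node-D, and node-F: power draw 6 + 6 + 2 = 14 ≤ 14, throughput 14 + 13 + 16 = 43.
No other feasible combination does better.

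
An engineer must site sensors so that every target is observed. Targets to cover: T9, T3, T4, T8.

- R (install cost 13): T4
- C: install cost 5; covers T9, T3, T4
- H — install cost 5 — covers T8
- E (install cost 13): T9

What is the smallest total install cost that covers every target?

10

This is an integer covering problem.
Choose C and H: together they cover T9, T3, T4, T8 — every target.
Total install cost: 5 + 5 = 10.
No cover costs less than 10.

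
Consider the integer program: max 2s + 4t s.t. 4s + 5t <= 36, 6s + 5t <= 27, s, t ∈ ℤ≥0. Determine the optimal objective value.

20

The continuous relaxation peaks at (0, 5.4) with value 21.60; rounding to a feasible lattice point costs some objective.
(s,t)=(0,5) is feasible, giving 20.
(s,t)=(1,4) is feasible, giving 18.
(s,t)=(0,4) is feasible, giving 16.
Maximum is 20 at (s,t)=(0,5).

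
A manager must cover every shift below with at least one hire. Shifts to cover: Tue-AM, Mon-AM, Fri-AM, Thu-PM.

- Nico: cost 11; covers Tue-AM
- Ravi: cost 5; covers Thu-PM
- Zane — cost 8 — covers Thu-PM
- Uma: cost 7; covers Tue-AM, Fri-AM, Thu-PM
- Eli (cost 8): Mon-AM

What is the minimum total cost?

Choose Uma and Eli: together they cover Tue-AM, Mon-AM, Fri-AM, Thu-PM — every shift.
Total cost: 7 + 8 = 15.
No cover costs less than 15.

15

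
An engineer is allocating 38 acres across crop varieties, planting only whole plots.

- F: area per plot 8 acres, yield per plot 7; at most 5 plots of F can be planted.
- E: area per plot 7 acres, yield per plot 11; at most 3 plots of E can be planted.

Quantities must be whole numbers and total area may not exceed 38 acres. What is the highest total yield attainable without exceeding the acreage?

E has the best ratio (11/7); taking only E gives at most 3×11 = 33 (stopped by the supply cap of 3).
Mixing does better — 2×F and 3×E: area 37 ≤ 38, yield 2·7 + 3·11 = 47.

47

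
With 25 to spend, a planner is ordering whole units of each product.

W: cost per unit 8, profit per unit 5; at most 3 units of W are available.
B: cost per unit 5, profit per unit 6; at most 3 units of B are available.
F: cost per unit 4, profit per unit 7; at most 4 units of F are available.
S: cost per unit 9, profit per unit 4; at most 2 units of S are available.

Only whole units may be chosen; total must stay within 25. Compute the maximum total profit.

34

F has the best ratio (7/4); taking only F gives at most 4×7 = 28 (stopped by the supply cap of 4).
Mixing does better — 1×B and 4×F: cost 21 ≤ 25, profit 1·6 + 4·7 = 34.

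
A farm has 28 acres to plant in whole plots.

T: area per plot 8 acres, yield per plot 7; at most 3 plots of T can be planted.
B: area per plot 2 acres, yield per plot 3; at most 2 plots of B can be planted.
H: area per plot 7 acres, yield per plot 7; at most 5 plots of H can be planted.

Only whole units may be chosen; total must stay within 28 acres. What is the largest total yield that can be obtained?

Take 4×H: area 28 ≤ 28, yield 4·7 = 28.
No other integer combination yields more.

28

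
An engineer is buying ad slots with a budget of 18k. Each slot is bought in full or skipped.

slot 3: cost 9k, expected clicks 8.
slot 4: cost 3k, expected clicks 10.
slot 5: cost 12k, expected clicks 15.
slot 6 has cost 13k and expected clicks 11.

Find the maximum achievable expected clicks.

25

slot 4 + slot 6: cost 3 + 13 = 16 ≤ 18, expected clicks 10 + 11 = 21.
slot 4 + slot 5: cost 3 + 12 = 15 ≤ 18, expected clicks 10 + 15 = 25.
slot 3 + slot 4: cost 9 + 3 = 12 ≤ 18, expected clicks 8 + 10 = 18.
Best is slot 4 and slot 5 with total expected clicks 25.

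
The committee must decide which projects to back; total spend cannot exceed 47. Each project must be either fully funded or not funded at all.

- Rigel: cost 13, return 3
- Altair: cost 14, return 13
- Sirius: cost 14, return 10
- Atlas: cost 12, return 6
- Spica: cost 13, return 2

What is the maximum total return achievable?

29

This is a 0-1 knapsack instance.
Allowing fractional choices, the relaxed optimum would be about 30.6, but projects are indivisible.
Altair + Sirius + Atlas: cost 14 + 14 + 12 = 40 ≤ 47, return 13 + 10 + 6 = 29.
Rigel + Altair + Sirius: cost 13 + 14 + 14 = 41 ≤ 47, return 3 + 13 + 10 = 26.
Altair + Sirius + Spica: cost 14 + 14 + 13 = 41 ≤ 47, return 13 + 10 + 2 = 25.
Best is Altair, Sirius, and Atlas with total return 29.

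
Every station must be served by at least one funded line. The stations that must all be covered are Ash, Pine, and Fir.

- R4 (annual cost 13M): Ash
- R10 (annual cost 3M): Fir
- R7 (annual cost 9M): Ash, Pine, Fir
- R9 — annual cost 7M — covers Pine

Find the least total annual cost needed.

This is an integer covering problem.
The greedy cost-per-new-station heuristic would pick R10 and R7 for 12, but a cheaper cover exists.
R7 alone covers Ash, Pine, Fir — every station.
Total annual cost: 9.
No cover costs less than 9.

9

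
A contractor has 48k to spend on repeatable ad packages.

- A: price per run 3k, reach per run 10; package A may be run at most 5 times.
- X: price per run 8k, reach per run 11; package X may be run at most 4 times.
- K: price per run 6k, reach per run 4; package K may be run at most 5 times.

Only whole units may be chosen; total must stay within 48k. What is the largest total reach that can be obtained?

A has the best ratio (10/3); taking only A gives at most 5×10 = 50 (stopped by the supply cap of 5).
Mixing does better — 5×A and 4×X: price 47 ≤ 48, reach 5·10 + 4·11 = 94.

94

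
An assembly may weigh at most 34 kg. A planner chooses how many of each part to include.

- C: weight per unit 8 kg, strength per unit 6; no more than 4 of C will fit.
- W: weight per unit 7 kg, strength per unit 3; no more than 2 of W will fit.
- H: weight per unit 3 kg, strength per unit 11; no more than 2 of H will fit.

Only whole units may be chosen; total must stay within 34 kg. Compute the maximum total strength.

H has the best ratio (11/3); taking only H gives at most 2×11 = 22 (stopped by the supply cap of 2).
Mixing does better — 3×C and 2×H: weight 30 ≤ 34, strength 3·6 + 2·11 = 40.

40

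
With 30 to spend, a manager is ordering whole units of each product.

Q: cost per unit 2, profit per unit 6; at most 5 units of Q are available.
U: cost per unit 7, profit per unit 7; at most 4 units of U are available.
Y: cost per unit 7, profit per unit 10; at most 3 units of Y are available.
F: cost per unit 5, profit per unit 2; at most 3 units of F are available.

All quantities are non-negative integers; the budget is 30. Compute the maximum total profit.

This is a bounded integer knapsack.
Q has the best ratio (6/2); taking only Q gives at most 5×6 = 30 (stopped by the supply cap of 5).
Mixing does better — 4×Q and 3×Y: cost 29 ≤ 30, profit 4·6 + 3·10 = 54.

54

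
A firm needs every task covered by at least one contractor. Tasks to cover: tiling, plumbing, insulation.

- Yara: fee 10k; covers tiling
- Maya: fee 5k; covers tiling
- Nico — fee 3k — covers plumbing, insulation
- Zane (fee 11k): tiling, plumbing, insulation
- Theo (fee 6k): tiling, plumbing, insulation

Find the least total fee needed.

6

The greedy cost-per-new-task heuristic would pick Nico and Maya for 8, but a cheaper cover exists.
Theo alone covers tiling, plumbing, insulation — every task.
Total fee: 6.
No cover costs less than 6.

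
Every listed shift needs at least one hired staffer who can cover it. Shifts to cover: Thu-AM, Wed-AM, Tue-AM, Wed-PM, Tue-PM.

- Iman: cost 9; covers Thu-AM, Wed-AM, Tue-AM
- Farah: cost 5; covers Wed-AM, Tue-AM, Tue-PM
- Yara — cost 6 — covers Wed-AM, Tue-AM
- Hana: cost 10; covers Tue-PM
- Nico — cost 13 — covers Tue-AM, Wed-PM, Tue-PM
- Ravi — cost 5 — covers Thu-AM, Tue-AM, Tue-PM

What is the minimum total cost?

The greedy cost-per-new-shift heuristic would pick Farah, Ravi, and Nico for 23, but a cheaper cover exists.
Choose Iman and Nico: together they cover Thu-AM, Wed-AM, Tue-AM, Wed-PM, Tue-PM — every shift.
Total cost: 9 + 13 = 22.
No cover costs less than 22.

22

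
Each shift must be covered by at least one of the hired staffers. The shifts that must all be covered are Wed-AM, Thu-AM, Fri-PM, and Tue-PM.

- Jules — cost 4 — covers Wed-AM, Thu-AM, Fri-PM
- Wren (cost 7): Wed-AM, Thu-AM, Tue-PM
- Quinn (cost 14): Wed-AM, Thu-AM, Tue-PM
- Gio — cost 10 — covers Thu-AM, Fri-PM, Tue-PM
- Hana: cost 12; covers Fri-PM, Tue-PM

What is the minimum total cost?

11

Choose Jules and Wren: together they cover Wed-AM, Thu-AM, Fri-PM, Tue-PM — every shift.
Total cost: 4 + 7 = 11.
No cover costs less than 11.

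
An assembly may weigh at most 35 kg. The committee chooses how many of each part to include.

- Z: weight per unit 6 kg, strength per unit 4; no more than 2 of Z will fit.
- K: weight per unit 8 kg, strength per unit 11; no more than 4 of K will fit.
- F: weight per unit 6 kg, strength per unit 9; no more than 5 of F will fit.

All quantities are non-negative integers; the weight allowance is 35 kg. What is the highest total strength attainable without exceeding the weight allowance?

This is a bounded integer knapsack.
F has the best ratio (9/6); taking only F gives at most 5×9 = 45 (stopped by the weight limit).
Mixing does better — 2×K and 3×F: weight 34 ≤ 35, strength 2·11 + 3·9 = 49.

49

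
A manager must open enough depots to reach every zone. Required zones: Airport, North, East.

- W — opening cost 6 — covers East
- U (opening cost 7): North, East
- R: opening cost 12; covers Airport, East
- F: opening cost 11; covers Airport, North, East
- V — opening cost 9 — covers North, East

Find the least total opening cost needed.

11

The greedy cost-per-new-zone heuristic would pick U and F for 18, but a cheaper cover exists.
F alone covers Airport, North, East — every zone.
Total opening cost: 11.
No cover costs less than 11.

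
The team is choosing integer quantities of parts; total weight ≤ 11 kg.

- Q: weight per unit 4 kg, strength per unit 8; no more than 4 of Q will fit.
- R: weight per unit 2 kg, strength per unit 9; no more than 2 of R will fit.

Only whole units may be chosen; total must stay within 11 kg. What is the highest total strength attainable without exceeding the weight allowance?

26

Take 1×Q and 2×R: weight 8 ≤ 11, strength 1·8 + 2·9 = 26.
R has the best ratio (9/2) and is taken to its limit of 2; remaining capacity is filled optimally with the others.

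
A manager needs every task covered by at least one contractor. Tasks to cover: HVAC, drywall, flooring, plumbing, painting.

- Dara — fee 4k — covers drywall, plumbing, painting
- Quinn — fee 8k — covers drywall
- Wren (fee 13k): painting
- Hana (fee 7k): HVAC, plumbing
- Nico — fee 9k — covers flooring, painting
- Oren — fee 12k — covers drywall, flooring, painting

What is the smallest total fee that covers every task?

The greedy cost-per-new-task heuristic would pick Dara, Hana, and Nico for 20, but a cheaper cover exists.
Choose Hana and Oren: together they cover HVAC, drywall, flooring, plumbing, painting — every task.
Total fee: 7 + 12 = 19.
No cover costs less than 19.

19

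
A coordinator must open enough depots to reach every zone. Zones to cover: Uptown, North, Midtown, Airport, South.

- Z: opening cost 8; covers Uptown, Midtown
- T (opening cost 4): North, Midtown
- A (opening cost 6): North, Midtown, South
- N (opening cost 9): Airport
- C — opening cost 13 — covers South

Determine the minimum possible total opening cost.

Choose Z, A, and N: together they cover Uptown, North, Midtown, Airport, South — every zone.
Total opening cost: 8 + 6 + 9 = 23.

23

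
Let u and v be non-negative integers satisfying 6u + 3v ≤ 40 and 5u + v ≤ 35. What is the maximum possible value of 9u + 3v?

57

Relaxing integrality, the LP optimum is 60.00 at (u,v) = (6.67, 0), which is not an integer point.
(u,v)=(6,1): 6·6+3·1=39≤40, 5·6+1·1=31≤35, objective 57.
(u,v)=(6,0): 6·6+3·0=36≤40, 5·6+1·0=30≤35, objective 54.
(u,v)=(5,2): 6·5+3·2=36≤40, 5·5+1·2=27≤35, objective 51.
Maximum is 57 at (u,v)=(6,1).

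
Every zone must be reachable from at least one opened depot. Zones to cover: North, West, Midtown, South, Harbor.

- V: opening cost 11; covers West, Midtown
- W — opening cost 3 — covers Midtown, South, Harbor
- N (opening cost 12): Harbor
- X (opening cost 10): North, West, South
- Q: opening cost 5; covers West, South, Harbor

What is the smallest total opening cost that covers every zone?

Choose W and X: together they cover North, West, Midtown, South, Harbor — every zone.
Total opening cost: 3 + 10 = 13.
No cover costs less than 13.

13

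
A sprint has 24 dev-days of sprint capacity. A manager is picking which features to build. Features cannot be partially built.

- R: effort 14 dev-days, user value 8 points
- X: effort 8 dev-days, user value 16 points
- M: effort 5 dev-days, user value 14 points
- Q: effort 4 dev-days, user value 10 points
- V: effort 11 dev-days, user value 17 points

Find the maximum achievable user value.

47

X + M + V: effort 8 + 5 + 11 = 24 ≤ 24, user value 16 + 14 + 17 = 47.
X + Q + V: effort 8 + 4 + 11 = 23 ≤ 24, user value 16 + 10 + 17 = 43.
M + Q + V: effort 5 + 4 + 11 = 20 ≤ 24, user value 14 + 10 + 17 = 41.
Best is X, M, and V with total user value 47.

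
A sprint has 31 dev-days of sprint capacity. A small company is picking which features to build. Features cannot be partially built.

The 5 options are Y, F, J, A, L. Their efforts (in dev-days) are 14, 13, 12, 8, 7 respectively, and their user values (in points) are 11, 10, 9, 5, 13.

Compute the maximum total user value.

29

This is an integer program with binary decision variables.
F + A + L: effort 13 + 8 + 7 = 28 ≤ 31, user value 10 + 5 + 13 = 28.
Y + A + L: effort 14 + 8 + 7 = 29 ≤ 31, user value 11 + 5 + 13 = 29.
Best is Y, A, and L with total user value 29.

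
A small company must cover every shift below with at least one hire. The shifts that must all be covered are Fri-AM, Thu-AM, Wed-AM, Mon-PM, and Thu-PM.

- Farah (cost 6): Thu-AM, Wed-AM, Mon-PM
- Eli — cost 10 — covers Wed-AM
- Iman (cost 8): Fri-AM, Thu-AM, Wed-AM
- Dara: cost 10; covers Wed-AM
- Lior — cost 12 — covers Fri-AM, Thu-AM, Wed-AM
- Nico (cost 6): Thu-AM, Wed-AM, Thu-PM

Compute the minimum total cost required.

Choose Farah, Iman, and Nico: together they cover Fri-AM, Thu-AM, Wed-AM, Mon-PM, Thu-PM — every shift.
Total cost: 6 + 8 + 6 = 20.
No cover costs less than 20.

20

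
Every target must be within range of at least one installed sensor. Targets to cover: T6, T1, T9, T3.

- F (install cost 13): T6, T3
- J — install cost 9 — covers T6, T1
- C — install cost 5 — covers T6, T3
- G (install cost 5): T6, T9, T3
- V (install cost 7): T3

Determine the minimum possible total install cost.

Choose J and G: together they cover T6, T1, T9, T3 — every target.
Total install cost: 9 + 5 = 14.

14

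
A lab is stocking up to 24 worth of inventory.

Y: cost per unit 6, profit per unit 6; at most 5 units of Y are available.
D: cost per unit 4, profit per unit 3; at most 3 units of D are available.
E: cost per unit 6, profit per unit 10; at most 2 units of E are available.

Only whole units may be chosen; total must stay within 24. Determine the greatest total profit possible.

2×Y and 2×E: cost 24 ≤ 24, profit 2·6 + 2·10 = 32.
3×D and 2×E: cost 24 ≤ 24, profit 3·3 + 2·10 = 29.
Best is 32.

32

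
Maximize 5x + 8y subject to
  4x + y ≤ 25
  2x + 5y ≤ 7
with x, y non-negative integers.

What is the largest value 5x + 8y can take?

Relaxing integrality, the LP optimum is 17.50 at (x,y) = (3.5, 0), which is not an integer point.
(x,y)=(3,0): 4·3+1·0=12≤25, 2·3+5·0=6≤7, objective 15.
(x,y)=(2,0): 4·2+1·0=8≤25, 2·2+5·0=4≤7, objective 10.
The best lattice point is (3,0), giving 15.

15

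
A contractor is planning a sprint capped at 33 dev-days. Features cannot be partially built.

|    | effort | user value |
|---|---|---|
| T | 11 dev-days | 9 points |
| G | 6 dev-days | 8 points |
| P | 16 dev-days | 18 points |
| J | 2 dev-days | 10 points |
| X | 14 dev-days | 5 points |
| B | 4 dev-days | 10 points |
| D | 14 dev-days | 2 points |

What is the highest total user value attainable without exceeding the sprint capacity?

47

Take T, P, J, and B: effort 11 + 16 + 2 + 4 = 33 ≤ 33, user value 9 + 18 + 10 + 10 = 47.
No other feasible combination does better.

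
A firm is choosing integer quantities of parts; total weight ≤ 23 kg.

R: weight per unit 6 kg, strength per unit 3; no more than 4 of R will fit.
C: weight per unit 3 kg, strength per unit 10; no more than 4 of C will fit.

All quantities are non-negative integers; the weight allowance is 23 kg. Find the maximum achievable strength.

This is a bounded integer knapsack.
C has the best ratio (10/3); taking only C gives at most 4×10 = 40 (stopped by the supply cap of 4).
Mixing does better — 1×R and 4×C: weight 18 ≤ 23, strength 1·3 + 4·10 = 43.

43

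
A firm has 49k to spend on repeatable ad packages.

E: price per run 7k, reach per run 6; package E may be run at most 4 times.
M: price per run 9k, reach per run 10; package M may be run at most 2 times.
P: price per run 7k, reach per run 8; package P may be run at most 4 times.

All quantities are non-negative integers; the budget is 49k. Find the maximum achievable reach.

52

P has the best ratio (8/7); taking only P gives at most 4×8 = 32 (stopped by the supply cap of 4).
Mixing does better — 2×M and 4×P: price 46 ≤ 49, reach 2·10 + 4·8 = 52.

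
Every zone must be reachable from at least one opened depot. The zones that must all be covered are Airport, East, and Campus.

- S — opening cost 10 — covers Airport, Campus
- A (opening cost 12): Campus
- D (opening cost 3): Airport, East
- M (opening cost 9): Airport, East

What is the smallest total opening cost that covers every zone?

This is an integer covering problem.
Choose S and D: together they cover Airport, East, Campus — every zone.
Total opening cost: 10 + 3 = 13.

13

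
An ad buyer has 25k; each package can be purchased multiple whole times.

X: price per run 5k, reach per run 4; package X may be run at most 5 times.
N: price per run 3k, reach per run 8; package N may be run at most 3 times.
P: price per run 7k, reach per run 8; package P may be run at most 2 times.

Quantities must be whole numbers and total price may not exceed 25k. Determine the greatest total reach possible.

N has the best ratio (8/3); taking only N gives at most 3×8 = 24 (stopped by the supply cap of 3).
Mixing does better — 3×N and 2×P: price 23 ≤ 25, reach 3·8 + 2·8 = 40.

40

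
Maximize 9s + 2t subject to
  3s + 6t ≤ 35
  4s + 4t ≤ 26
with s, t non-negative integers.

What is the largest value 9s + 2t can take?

54

Relaxing integrality, the LP optimum is 58.50 at (s,t) = (6.5, 0), which is not an integer point.
(s,t)=(6,0): 3·6+6·0=18≤35, 4·6+4·0=24≤26, objective 54.
(s,t)=(5,1): 3·5+6·1=21≤35, 4·5+4·1=24≤26, objective 47.
(s,t)=(5,0): 3·5+6·0=15≤35, 4·5+4·0=20≤26, objective 45.
No feasible integer point exceeds 54.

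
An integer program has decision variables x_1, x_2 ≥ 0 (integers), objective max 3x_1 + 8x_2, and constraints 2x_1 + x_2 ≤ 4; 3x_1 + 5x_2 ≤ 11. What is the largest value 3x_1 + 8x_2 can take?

16

The continuous relaxation peaks at (0, 2.2) with value 17.60; rounding to a feasible lattice point costs some objective.
(x_1,x_2)=(0,2): 2·0+1·2=2≤4, 3·0+5·2=10≤11, objective 16.
(x_1,x_2)=(1,1): 2·1+1·1=3≤4, 3·1+5·1=8≤11, objective 11.
(x_1,x_2)=(0,1): 2·0+1·1=1≤4, 3·0+5·1=5≤11, objective 8.
The best lattice point is (0,2), giving 16.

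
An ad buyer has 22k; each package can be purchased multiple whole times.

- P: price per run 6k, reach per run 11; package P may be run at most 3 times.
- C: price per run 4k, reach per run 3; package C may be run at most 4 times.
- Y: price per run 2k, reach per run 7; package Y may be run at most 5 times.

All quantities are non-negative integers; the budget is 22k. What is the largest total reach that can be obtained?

This is a bounded integer knapsack.
2×P and 4×Y: price 20 ≤ 22, reach 2·11 + 4·7 = 50.
2×P and 5×Y: price 22 ≤ 22, reach 2·11 + 5·7 = 57.
Best is 57.

57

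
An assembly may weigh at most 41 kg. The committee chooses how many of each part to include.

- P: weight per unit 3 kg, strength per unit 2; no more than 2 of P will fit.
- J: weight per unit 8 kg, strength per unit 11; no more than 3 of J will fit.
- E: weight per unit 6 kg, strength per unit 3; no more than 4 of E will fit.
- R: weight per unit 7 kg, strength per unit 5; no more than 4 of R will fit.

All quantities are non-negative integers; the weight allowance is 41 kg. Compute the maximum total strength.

45

1×P, 3×J, and 2×R: weight 41 ≤ 41, strength 1·2 + 3·11 + 2·5 = 45.
3×J and 2×R: weight 38 ≤ 41, strength 3·11 + 2·5 = 43.
Best is 45.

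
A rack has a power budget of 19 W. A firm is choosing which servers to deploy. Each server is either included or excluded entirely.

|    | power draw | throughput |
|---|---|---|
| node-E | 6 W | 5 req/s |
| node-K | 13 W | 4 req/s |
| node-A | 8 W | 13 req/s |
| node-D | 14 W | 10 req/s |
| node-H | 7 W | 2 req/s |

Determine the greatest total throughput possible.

node-E + node-A: power draw 6 + 8 = 14 ≤ 19, throughput 5 + 13 = 18.
node-A + node-H: power draw 8 + 7 = 15 ≤ 19, throughput 13 + 2 = 15.
Best is node-E and node-A with total throughput 18.

18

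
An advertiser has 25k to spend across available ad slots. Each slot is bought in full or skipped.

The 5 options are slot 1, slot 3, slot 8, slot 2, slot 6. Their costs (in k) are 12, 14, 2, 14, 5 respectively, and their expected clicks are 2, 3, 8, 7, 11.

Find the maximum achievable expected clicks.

This is an integer program with binary decision variables.
Allowing fractional choices, the relaxed optimum would be about 26.9, but ad slots are indivisible.
slot 8 + slot 2 + slot 6: cost 2 + 14 + 5 = 21 ≤ 25, expected clicks 8 + 7 + 11 = 26.
slot 3 + slot 8 + slot 6: cost 14 + 2 + 5 = 21 ≤ 25, expected clicks 3 + 8 + 11 = 22.
slot 1 + slot 8 + slot 6: cost 12 + 2 + 5 = 19 ≤ 25, expected clicks 2 + 8 + 11 = 21.
Best is slot 8, slot 2, and slot 6 with total expected clicks 26.

26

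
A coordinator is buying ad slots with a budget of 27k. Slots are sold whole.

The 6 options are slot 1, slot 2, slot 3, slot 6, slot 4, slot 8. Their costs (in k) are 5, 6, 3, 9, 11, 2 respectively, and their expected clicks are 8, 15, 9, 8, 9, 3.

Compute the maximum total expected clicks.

This is an integer program with binary decision variables.
Allowing fractional choices, the relaxed optimum would be about 44.6, but ad slots are indivisible.
slot 1 + slot 2 + slot 3 + slot 6 + slot 8: cost 5 + 6 + 3 + 9 + 2 = 25 ≤ 27, expected clicks 8 + 15 + 9 + 8 + 3 = 43.
slot 1 + slot 2 + slot 3 + slot 4 + slot 8: cost 5 + 6 + 3 + 11 + 2 = 27 ≤ 27, expected clicks 8 + 15 + 9 + 9 + 3 = 44.
slot 1 + slot 2 + slot 3 + slot 4: cost 5 + 6 + 3 + 11 = 25 ≤ 27, expected clicks 8 + 15 + 9 + 9 = 41.
Best is slot 1, slot 2, slot 3, slot 4, and slot 8 with total expected clicks 44.

44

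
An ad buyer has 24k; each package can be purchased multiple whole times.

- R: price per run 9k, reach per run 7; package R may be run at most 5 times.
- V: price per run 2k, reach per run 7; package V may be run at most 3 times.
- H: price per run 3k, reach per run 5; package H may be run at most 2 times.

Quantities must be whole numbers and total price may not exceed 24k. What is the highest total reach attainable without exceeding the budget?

38

This is a bounded integer knapsack.
Take 1×R, 3×V, and 2×H: price 21 ≤ 24, reach 1·7 + 3·7 + 2·5 = 38.
V has the best ratio (7/2) and is taken to its limit of 3; remaining capacity is filled optimally with the others.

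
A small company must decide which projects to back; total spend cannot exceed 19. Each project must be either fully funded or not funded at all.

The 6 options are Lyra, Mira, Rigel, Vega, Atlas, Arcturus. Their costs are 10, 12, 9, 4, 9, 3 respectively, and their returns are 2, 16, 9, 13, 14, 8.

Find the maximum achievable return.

37

Mira + Vega + Arcturus: cost 12 + 4 + 3 = 19 ≤ 19, return 16 + 13 + 8 = 37.
Vega + Atlas + Arcturus: cost 4 + 9 + 3 = 16 ≤ 19, return 13 + 14 + 8 = 35.
Rigel + Vega + Arcturus: cost 9 + 4 + 3 = 16 ≤ 19, return 9 + 13 + 8 = 30.
Best is Mira, Vega, and Arcturus with total return 37.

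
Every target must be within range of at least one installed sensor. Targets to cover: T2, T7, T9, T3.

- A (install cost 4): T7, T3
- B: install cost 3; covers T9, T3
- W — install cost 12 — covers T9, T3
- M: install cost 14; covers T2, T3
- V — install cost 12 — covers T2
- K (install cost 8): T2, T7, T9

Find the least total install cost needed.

11

The greedy cost-per-new-target heuristic would pick B, A, and K for 15, but a cheaper cover exists.
Choose B and K: together they cover T2, T7, T9, T3 — every target.
Total install cost: 3 + 8 = 11.
No cover costs less than 11.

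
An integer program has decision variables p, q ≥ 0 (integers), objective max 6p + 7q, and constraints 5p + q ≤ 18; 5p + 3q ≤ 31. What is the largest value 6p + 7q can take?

The continuous relaxation peaks at (0, 10.3) with value 72.33; rounding to a feasible lattice point costs some objective.
(p,q)=(0,10): 5·0+1·10=10≤18, 5·0+3·10=30≤31, objective 70.
(p,q)=(0,9): 5·0+1·9=9≤18, 5·0+3·9=27≤31, objective 63.
No feasible integer point exceeds 70.

70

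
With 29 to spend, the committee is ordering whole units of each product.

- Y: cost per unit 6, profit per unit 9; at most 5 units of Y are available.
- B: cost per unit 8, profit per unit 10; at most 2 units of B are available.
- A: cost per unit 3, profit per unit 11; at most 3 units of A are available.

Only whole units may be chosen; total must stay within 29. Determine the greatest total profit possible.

2×Y, 1×B, and 3×A: cost 29 ≤ 29, profit 2·9 + 1·10 + 3·11 = 61.
3×Y and 3×A: cost 27 ≤ 29, profit 3·9 + 3·11 = 60.
Best is 61.

61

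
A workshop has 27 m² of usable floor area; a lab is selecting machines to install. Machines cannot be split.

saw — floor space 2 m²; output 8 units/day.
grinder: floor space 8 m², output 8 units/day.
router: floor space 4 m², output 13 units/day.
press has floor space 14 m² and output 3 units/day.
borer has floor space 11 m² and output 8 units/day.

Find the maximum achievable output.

37

Allowing fractional choices, the relaxed optimum would be about 37.4, but machines are indivisible.
saw + grinder + router: floor space 2 + 8 + 4 = 14 ≤ 27, output 8 + 8 + 13 = 29.
saw + grinder + router + borer: floor space 2 + 8 + 4 + 11 = 25 ≤ 27, output 8 + 8 + 13 + 8 = 37.
saw + router + borer: floor space 2 + 4 + 11 = 17 ≤ 27, output 8 + 13 + 8 = 29.
Best is saw, grinder, router, and borer with total output 37.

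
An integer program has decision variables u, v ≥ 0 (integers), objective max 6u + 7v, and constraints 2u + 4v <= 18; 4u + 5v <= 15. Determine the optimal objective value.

21

(u,v)=(0,3): 2·0+4·3=12≤18, 4·0+5·3=15≤15, objective 21.
(u,v)=(1,2): 2·1+4·2=10≤18, 4·1+5·2=14≤15, objective 20.
(u,v)=(2,1): 2·2+4·1=8≤18, 4·2+5·1=13≤15, objective 19.
No feasible integer point exceeds 21.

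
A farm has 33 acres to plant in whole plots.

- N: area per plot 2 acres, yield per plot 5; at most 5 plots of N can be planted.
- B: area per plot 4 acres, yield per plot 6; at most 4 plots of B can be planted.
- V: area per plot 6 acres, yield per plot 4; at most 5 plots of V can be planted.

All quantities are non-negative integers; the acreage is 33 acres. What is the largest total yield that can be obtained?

This is a bounded integer knapsack.
N has the best ratio (5/2); taking only N gives at most 5×5 = 25 (stopped by the supply cap of 5).
Mixing does better — 5×N, 4×B, and 1×V: area 32 ≤ 33, yield 5·5 + 4·6 + 1·4 = 53.

53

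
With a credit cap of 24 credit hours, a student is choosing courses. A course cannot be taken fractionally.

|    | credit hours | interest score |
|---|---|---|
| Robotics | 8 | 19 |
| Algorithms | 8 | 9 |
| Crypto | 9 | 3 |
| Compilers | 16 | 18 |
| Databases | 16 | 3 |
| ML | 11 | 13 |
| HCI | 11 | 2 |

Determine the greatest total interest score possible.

37

Robotics + ML: credit hours 8 + 11 = 19 ≤ 24, interest score 19 + 13 = 32.
Robotics + Algorithms: credit hours 8 + 8 = 16 ≤ 24, interest score 19 + 9 = 28.
Robotics + Compilers: credit hours 8 + 16 = 24 ≤ 24, interest score 19 + 18 = 37.
Best is Robotics and Compilers with total interest score 37.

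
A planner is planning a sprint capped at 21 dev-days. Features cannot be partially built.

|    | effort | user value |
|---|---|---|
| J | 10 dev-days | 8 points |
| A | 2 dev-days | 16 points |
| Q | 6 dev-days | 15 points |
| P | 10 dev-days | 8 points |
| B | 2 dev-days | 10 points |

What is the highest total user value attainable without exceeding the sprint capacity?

J + A + Q + B: effort 10 + 2 + 6 + 2 = 20 ≤ 21, user value 8 + 16 + 15 + 10 = 49.
A + Q + P + B: effort 2 + 6 + 10 + 2 = 20 ≤ 21, user value 16 + 15 + 8 + 10 = 49.
The maximum user value is 49; one optimal choice is J, A, Q, and B.

49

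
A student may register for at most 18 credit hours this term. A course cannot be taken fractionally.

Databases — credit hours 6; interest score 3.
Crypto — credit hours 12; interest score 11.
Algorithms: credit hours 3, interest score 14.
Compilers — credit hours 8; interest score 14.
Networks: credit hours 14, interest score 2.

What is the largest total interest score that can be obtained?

31

Take Databases, Algorithms, and Compilers: credit hours 6 + 3 + 8 = 17 ≤ 18, interest score 3 + 14 + 14 = 31.
No other feasible combination does better.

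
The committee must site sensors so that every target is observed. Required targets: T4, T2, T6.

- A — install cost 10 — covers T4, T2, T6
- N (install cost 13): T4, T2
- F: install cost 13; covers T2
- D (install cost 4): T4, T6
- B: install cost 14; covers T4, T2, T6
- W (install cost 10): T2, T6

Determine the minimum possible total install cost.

10

The greedy cost-per-new-target heuristic would pick D and A for 14, but a cheaper cover exists.
A alone covers T4, T2, T6 — every target.
Total install cost: 10.
No cover costs less than 10.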